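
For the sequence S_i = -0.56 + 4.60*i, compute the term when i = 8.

S_8 = -0.56 + 4.6*8 = -0.56 + 36.8 = 36.24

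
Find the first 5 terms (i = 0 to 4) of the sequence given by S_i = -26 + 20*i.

This is an arithmetic sequence.
i=0: S_0 = -26 + 20*0 = -26
i=1: S_1 = -26 + 20*1 = -6
i=2: S_2 = -26 + 20*2 = 14
i=3: S_3 = -26 + 20*3 = 34
i=4: S_4 = -26 + 20*4 = 54
The first 5 terms are: [-26, -6, 14, 34, 54]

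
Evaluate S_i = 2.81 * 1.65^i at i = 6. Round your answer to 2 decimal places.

S_6 = 2.81 * 1.65^6 ≈ 2.81 * 20.1792 ≈ 56.7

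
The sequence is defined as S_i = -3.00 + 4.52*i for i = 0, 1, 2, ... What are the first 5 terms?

This is an arithmetic sequence.
i=0: S_0 = -3.0 + 4.52*0 = -3.0
i=1: S_1 = -3.0 + 4.52*1 = 1.52
i=2: S_2 = -3.0 + 4.52*2 = 6.04
i=3: S_3 = -3.0 + 4.52*3 = 10.56
i=4: S_4 = -3.0 + 4.52*4 = 15.08
The first 5 terms are: [-3.0, 1.52, 6.04, 10.56, 15.08]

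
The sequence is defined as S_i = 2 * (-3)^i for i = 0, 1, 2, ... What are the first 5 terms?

This is a geometric sequence.
i=0: S_0 = 2 * (-3)^0 = 2
i=1: S_1 = 2 * (-3)^1 = -6
i=2: S_2 = 2 * (-3)^2 = 18
i=3: S_3 = 2 * (-3)^3 = -54
i=4: S_4 = 2 * (-3)^4 = 162
The first 5 terms are: [2, -6, 18, -54, 162]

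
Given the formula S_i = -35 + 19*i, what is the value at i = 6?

S_6 = -35 + 19*6 = -35 + 114 = 79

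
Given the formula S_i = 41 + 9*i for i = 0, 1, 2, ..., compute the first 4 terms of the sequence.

This is an arithmetic sequence.
i=0: S_0 = 41 + 9*0 = 41
i=1: S_1 = 41 + 9*1 = 50
i=2: S_2 = 41 + 9*2 = 59
i=3: S_3 = 41 + 9*3 = 68
The first 4 terms are: [41, 50, 59, 68]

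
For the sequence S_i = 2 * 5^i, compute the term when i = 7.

S_7 = 2 * 5^7 = 2 * 78125 = 156250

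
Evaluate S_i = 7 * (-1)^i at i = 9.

S_9 = 7 * (-1)^9 = 7 * -1 = -7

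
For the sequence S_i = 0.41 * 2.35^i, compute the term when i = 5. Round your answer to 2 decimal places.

S_5 = 0.41 * 2.35^5 ≈ 0.41 * 71.6703 ≈ 29.38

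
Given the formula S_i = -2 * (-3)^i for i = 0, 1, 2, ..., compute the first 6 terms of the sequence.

This is a geometric sequence.
i=0: S_0 = -2 * (-3)^0 = -2
i=1: S_1 = -2 * (-3)^1 = 6
i=2: S_2 = -2 * (-3)^2 = -18
i=3: S_3 = -2 * (-3)^3 = 54
i=4: S_4 = -2 * (-3)^4 = -162
i=5: S_5 = -2 * (-3)^5 = 486
The first 6 terms are: [-2, 6, -18, 54, -162, 486]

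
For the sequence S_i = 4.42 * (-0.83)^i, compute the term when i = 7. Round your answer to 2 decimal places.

S_7 = 4.42 * (-0.83)^7 ≈ 4.42 * -0.2714 ≈ -1.2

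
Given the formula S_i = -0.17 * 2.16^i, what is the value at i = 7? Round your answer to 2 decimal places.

S_7 = -0.17 * 2.16^7 ≈ -0.17 * 219.3695 ≈ -37.29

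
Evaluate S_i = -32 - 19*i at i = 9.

S_9 = -32 + -19*9 = -32 + -171 = -203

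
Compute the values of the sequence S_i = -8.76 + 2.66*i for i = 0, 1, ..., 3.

This is an arithmetic sequence.
i=0: S_0 = -8.76 + 2.66*0 = -8.76
i=1: S_1 = -8.76 + 2.66*1 = -6.1
i=2: S_2 = -8.76 + 2.66*2 = -3.44
i=3: S_3 = -8.76 + 2.66*3 = -0.78
The first 4 terms are: [-8.76, -6.1, -3.44, -0.78]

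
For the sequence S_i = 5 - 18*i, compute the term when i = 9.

S_9 = 5 + -18*9 = 5 + -162 = -157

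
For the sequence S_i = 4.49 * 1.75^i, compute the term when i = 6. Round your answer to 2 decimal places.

S_6 = 4.49 * 1.75^6 ≈ 4.49 * 28.7229 ≈ 128.97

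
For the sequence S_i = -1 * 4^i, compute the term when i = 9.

S_9 = -1 * 4^9 = -1 * 262144 = -262144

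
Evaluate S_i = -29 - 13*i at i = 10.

S_10 = -29 + -13*10 = -29 + -130 = -159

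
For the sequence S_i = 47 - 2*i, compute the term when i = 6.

S_6 = 47 + -2*6 = 47 + -12 = 35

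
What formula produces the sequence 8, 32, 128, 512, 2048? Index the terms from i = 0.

Check ratios: 32 / 8 = 4.0
Common ratio r = 4.
First term a = 8.
Formula: S_i = 8 * 4^i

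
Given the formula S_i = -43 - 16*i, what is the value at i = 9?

S_9 = -43 + -16*9 = -43 + -144 = -187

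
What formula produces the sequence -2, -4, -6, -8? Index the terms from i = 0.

Check differences: -4 - -2 = -2
-6 - -4 = -2
Common difference d = -2.
First term a = -2.
Formula: S_i = -2 - 2*i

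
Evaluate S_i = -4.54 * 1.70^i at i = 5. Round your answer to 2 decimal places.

S_5 = -4.54 * 1.7^5 ≈ -4.54 * 14.1986 ≈ -64.46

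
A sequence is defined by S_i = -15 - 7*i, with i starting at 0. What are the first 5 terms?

This is an arithmetic sequence.
i=0: S_0 = -15 + -7*0 = -15
i=1: S_1 = -15 + -7*1 = -22
i=2: S_2 = -15 + -7*2 = -29
i=3: S_3 = -15 + -7*3 = -36
i=4: S_4 = -15 + -7*4 = -43
The first 5 terms are: [-15, -22, -29, -36, -43]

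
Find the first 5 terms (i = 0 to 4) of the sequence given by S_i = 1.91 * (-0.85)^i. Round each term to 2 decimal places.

This is a geometric sequence.
i=0: S_0 = 1.91 * (-0.85)^0 = 1.91
i=1: S_1 = 1.91 * (-0.85)^1 ≈ -1.62
i=2: S_2 = 1.91 * (-0.85)^2 ≈ 1.38
i=3: S_3 = 1.91 * (-0.85)^3 ≈ -1.17
i=4: S_4 = 1.91 * (-0.85)^4 ≈ 1.0
The first 5 terms are: [1.91, -1.62, 1.38, -1.17, 1.0]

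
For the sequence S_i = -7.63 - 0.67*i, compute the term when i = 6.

S_6 = -7.63 + -0.67*6 = -7.63 + -4.02 = -11.65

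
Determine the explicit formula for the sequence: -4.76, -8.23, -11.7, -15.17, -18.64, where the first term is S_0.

Check differences: -8.23 - -4.76 = -3.47
-11.7 - -8.23 = -3.47
Common difference d = -3.47.
First term a = -4.76.
Formula: S_i = -4.76 - 3.47*i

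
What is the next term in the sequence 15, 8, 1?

Differences: 8 - 15 = -7
This is an arithmetic sequence with common difference d = -7.
Next term = 1 + -7 = -6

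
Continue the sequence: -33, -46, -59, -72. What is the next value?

Differences: -46 - -33 = -13
This is an arithmetic sequence with common difference d = -13.
Next term = -72 + -13 = -85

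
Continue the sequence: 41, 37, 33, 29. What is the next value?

Differences: 37 - 41 = -4
This is an arithmetic sequence with common difference d = -4.
Next term = 29 + -4 = 25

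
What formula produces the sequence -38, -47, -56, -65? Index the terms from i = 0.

Check differences: -47 - -38 = -9
-56 - -47 = -9
Common difference d = -9.
First term a = -38.
Formula: S_i = -38 - 9*i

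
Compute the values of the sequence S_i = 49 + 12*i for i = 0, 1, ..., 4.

This is an arithmetic sequence.
i=0: S_0 = 49 + 12*0 = 49
i=1: S_1 = 49 + 12*1 = 61
i=2: S_2 = 49 + 12*2 = 73
i=3: S_3 = 49 + 12*3 = 85
i=4: S_4 = 49 + 12*4 = 97
The first 5 terms are: [49, 61, 73, 85, 97]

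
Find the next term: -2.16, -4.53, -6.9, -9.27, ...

Differences: -4.53 - -2.16 = -2.37
This is an arithmetic sequence with common difference d = -2.37.
Next term = -9.27 + -2.37 = -11.64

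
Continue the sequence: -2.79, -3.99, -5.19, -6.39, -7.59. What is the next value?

Differences: -3.99 - -2.79 = -1.2
This is an arithmetic sequence with common difference d = -1.2.
Next term = -7.59 + -1.2 = -8.79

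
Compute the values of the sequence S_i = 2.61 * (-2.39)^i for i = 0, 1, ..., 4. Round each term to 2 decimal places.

This is a geometric sequence.
i=0: S_0 = 2.61 * (-2.39)^0 = 2.61
i=1: S_1 = 2.61 * (-2.39)^1 ≈ -6.24
i=2: S_2 = 2.61 * (-2.39)^2 ≈ 14.91
i=3: S_3 = 2.61 * (-2.39)^3 ≈ -35.63
i=4: S_4 = 2.61 * (-2.39)^4 ≈ 85.16
The first 5 terms are: [2.61, -6.24, 14.91, -35.63, 85.16]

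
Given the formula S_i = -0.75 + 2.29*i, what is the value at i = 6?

S_6 = -0.75 + 2.29*6 = -0.75 + 13.74 = 12.99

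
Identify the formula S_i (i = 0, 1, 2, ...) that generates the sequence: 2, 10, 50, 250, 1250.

Check ratios: 10 / 2 = 5.0
Common ratio r = 5.
First term a = 2.
Formula: S_i = 2 * 5^i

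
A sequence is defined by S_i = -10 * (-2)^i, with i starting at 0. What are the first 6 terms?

This is a geometric sequence.
i=0: S_0 = -10 * (-2)^0 = -10
i=1: S_1 = -10 * (-2)^1 = 20
i=2: S_2 = -10 * (-2)^2 = -40
i=3: S_3 = -10 * (-2)^3 = 80
i=4: S_4 = -10 * (-2)^4 = -160
i=5: S_5 = -10 * (-2)^5 = 320
The first 6 terms are: [-10, 20, -40, 80, -160, 320]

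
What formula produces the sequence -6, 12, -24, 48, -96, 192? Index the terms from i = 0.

Check ratios: 12 / -6 = -2.0
Common ratio r = -2.
First term a = -6.
Formula: S_i = -6 * (-2)^i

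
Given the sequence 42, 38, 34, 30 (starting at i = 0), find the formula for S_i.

Check differences: 38 - 42 = -4
34 - 38 = -4
Common difference d = -4.
First term a = 42.
Formula: S_i = 42 - 4*i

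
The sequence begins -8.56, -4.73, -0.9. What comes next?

Differences: -4.73 - -8.56 = 3.83
This is an arithmetic sequence with common difference d = 3.83.
Next term = -0.9 + 3.83 = 2.93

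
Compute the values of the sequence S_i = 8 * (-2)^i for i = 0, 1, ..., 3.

This is a geometric sequence.
i=0: S_0 = 8 * (-2)^0 = 8
i=1: S_1 = 8 * (-2)^1 = -16
i=2: S_2 = 8 * (-2)^2 = 32
i=3: S_3 = 8 * (-2)^3 = -64
The first 4 terms are: [8, -16, 32, -64]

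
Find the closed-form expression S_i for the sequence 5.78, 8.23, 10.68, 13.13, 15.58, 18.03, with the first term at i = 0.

Check differences: 8.23 - 5.78 = 2.45
10.68 - 8.23 = 2.45
Common difference d = 2.45.
First term a = 5.78.
Formula: S_i = 5.78 + 2.45*i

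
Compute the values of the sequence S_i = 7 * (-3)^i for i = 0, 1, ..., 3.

This is a geometric sequence.
i=0: S_0 = 7 * (-3)^0 = 7
i=1: S_1 = 7 * (-3)^1 = -21
i=2: S_2 = 7 * (-3)^2 = 63
i=3: S_3 = 7 * (-3)^3 = -189
The first 4 terms are: [7, -21, 63, -189]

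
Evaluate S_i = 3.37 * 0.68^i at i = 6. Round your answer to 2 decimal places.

S_6 = 3.37 * 0.68^6 ≈ 3.37 * 0.0989 ≈ 0.33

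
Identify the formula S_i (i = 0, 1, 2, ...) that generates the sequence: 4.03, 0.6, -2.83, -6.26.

Check differences: 0.6 - 4.03 = -3.43
-2.83 - 0.6 = -3.43
Common difference d = -3.43.
First term a = 4.03.
Formula: S_i = 4.03 - 3.43*i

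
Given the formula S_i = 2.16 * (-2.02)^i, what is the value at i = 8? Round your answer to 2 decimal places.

S_8 = 2.16 * (-2.02)^8 ≈ 2.16 * 277.2113 ≈ 598.78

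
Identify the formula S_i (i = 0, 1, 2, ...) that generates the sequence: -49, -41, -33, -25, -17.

Check differences: -41 - -49 = 8
-33 - -41 = 8
Common difference d = 8.
First term a = -49.
Formula: S_i = -49 + 8*i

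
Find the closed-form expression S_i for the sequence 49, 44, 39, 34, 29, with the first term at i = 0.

Check differences: 44 - 49 = -5
39 - 44 = -5
Common difference d = -5.
First term a = 49.
Formula: S_i = 49 - 5*i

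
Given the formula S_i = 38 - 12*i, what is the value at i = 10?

S_10 = 38 + -12*10 = 38 + -120 = -82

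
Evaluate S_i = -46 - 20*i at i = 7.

S_7 = -46 + -20*7 = -46 + -140 = -186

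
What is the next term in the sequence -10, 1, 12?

Differences: 1 - -10 = 11
This is an arithmetic sequence with common difference d = 11.
Next term = 12 + 11 = 23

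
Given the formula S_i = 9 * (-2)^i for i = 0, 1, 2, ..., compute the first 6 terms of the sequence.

This is a geometric sequence.
i=0: S_0 = 9 * (-2)^0 = 9
i=1: S_1 = 9 * (-2)^1 = -18
i=2: S_2 = 9 * (-2)^2 = 36
i=3: S_3 = 9 * (-2)^3 = -72
i=4: S_4 = 9 * (-2)^4 = 144
i=5: S_5 = 9 * (-2)^5 = -288
The first 6 terms are: [9, -18, 36, -72, 144, -288]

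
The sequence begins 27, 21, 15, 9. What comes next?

Differences: 21 - 27 = -6
This is an arithmetic sequence with common difference d = -6.
Next term = 9 + -6 = 3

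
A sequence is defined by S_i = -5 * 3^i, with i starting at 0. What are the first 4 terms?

This is a geometric sequence.
i=0: S_0 = -5 * 3^0 = -5
i=1: S_1 = -5 * 3^1 = -15
i=2: S_2 = -5 * 3^2 = -45
i=3: S_3 = -5 * 3^3 = -135
The first 4 terms are: [-5, -15, -45, -135]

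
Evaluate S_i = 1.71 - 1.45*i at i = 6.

S_6 = 1.71 + -1.45*6 = 1.71 + -8.7 = -6.99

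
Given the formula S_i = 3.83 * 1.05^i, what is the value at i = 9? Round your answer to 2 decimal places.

S_9 = 3.83 * 1.05^9 ≈ 3.83 * 1.5513 ≈ 5.94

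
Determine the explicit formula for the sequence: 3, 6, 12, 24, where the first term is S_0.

Check ratios: 6 / 3 = 2.0
Common ratio r = 2.
First term a = 3.
Formula: S_i = 3 * 2^i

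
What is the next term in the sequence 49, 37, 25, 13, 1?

Differences: 37 - 49 = -12
This is an arithmetic sequence with common difference d = -12.
Next term = 1 + -12 = -11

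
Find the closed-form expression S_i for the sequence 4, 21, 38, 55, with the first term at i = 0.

Check differences: 21 - 4 = 17
38 - 21 = 17
Common difference d = 17.
First term a = 4.
Formula: S_i = 4 + 17*i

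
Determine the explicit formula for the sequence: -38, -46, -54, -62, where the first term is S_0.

Check differences: -46 - -38 = -8
-54 - -46 = -8
Common difference d = -8.
First term a = -38.
Formula: S_i = -38 - 8*i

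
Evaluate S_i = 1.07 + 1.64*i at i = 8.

S_8 = 1.07 + 1.64*8 = 1.07 + 13.12 = 14.19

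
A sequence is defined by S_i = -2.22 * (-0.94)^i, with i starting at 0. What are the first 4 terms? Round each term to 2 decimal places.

This is a geometric sequence.
i=0: S_0 = -2.22 * (-0.94)^0 = -2.22
i=1: S_1 = -2.22 * (-0.94)^1 ≈ 2.09
i=2: S_2 = -2.22 * (-0.94)^2 ≈ -1.96
i=3: S_3 = -2.22 * (-0.94)^3 ≈ 1.84
The first 4 terms are: [-2.22, 2.09, -1.96, 1.84]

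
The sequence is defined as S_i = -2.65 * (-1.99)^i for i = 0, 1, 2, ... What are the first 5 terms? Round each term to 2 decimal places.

This is a geometric sequence.
i=0: S_0 = -2.65 * (-1.99)^0 = -2.65
i=1: S_1 = -2.65 * (-1.99)^1 ≈ 5.27
i=2: S_2 = -2.65 * (-1.99)^2 ≈ -10.49
i=3: S_3 = -2.65 * (-1.99)^3 ≈ 20.88
i=4: S_4 = -2.65 * (-1.99)^4 ≈ -41.56
The first 5 terms are: [-2.65, 5.27, -10.49, 20.88, -41.56]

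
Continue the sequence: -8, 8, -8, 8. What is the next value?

Ratios: 8 / -8 = -1.0
This is a geometric sequence with common ratio r = -1.
Next term = 8 * -1 = -8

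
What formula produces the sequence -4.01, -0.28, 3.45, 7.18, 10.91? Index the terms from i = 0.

Check differences: -0.28 - -4.01 = 3.73
3.45 - -0.28 = 3.73
Common difference d = 3.73.
First term a = -4.01.
Formula: S_i = -4.01 + 3.73*i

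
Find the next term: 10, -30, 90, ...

Ratios: -30 / 10 = -3.0
This is a geometric sequence with common ratio r = -3.
Next term = 90 * -3 = -270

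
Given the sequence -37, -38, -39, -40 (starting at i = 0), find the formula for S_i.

Check differences: -38 - -37 = -1
-39 - -38 = -1
Common difference d = -1.
First term a = -37.
Formula: S_i = -37 - 1*i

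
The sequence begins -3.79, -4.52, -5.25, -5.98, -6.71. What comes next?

Differences: -4.52 - -3.79 = -0.73
This is an arithmetic sequence with common difference d = -0.73.
Next term = -6.71 + -0.73 = -7.44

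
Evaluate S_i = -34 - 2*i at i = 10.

S_10 = -34 + -2*10 = -34 + -20 = -54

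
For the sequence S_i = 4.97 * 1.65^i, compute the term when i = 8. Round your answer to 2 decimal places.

S_8 = 4.97 * 1.65^8 ≈ 4.97 * 54.9378 ≈ 273.04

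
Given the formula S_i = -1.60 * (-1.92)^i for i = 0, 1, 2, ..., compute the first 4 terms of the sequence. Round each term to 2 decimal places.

This is a geometric sequence.
i=0: S_0 = -1.6 * (-1.92)^0 = -1.6
i=1: S_1 = -1.6 * (-1.92)^1 ≈ 3.07
i=2: S_2 = -1.6 * (-1.92)^2 ≈ -5.9
i=3: S_3 = -1.6 * (-1.92)^3 ≈ 11.32
The first 4 terms are: [-1.6, 3.07, -5.9, 11.32]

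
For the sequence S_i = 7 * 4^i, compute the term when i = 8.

S_8 = 7 * 4^8 = 7 * 65536 = 458752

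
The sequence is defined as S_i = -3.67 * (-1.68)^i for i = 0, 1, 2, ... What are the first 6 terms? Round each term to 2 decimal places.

This is a geometric sequence.
i=0: S_0 = -3.67 * (-1.68)^0 = -3.67
i=1: S_1 = -3.67 * (-1.68)^1 ≈ 6.17
i=2: S_2 = -3.67 * (-1.68)^2 ≈ -10.36
i=3: S_3 = -3.67 * (-1.68)^3 ≈ 17.4
i=4: S_4 = -3.67 * (-1.68)^4 ≈ -29.24
i=5: S_5 = -3.67 * (-1.68)^5 ≈ 49.11
The first 6 terms are: [-3.67, 6.17, -10.36, 17.4, -29.24, 49.11]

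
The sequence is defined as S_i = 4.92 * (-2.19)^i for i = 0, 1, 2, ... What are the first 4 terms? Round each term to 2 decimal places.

This is a geometric sequence.
i=0: S_0 = 4.92 * (-2.19)^0 = 4.92
i=1: S_1 = 4.92 * (-2.19)^1 ≈ -10.77
i=2: S_2 = 4.92 * (-2.19)^2 ≈ 23.6
i=3: S_3 = 4.92 * (-2.19)^3 ≈ -51.68
The first 4 terms are: [4.92, -10.77, 23.6, -51.68]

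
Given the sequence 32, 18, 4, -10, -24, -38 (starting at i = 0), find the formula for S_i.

Check differences: 18 - 32 = -14
4 - 18 = -14
Common difference d = -14.
First term a = 32.
Formula: S_i = 32 - 14*i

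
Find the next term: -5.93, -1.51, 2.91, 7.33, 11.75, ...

Differences: -1.51 - -5.93 = 4.42
This is an arithmetic sequence with common difference d = 4.42.
Next term = 11.75 + 4.42 = 16.17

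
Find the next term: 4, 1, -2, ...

Differences: 1 - 4 = -3
This is an arithmetic sequence with common difference d = -3.
Next term = -2 + -3 = -5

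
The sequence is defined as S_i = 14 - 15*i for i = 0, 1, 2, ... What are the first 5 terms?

This is an arithmetic sequence.
i=0: S_0 = 14 + -15*0 = 14
i=1: S_1 = 14 + -15*1 = -1
i=2: S_2 = 14 + -15*2 = -16
i=3: S_3 = 14 + -15*3 = -31
i=4: S_4 = 14 + -15*4 = -46
The first 5 terms are: [14, -1, -16, -31, -46]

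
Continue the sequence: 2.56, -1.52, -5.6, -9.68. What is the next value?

Differences: -1.52 - 2.56 = -4.08
This is an arithmetic sequence with common difference d = -4.08.
Next term = -9.68 + -4.08 = -13.76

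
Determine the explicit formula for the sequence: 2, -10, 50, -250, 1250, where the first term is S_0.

Check ratios: -10 / 2 = -5.0
Common ratio r = -5.
First term a = 2.
Formula: S_i = 2 * (-5)^i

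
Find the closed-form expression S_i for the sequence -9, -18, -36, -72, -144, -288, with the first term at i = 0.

Check ratios: -18 / -9 = 2.0
Common ratio r = 2.
First term a = -9.
Formula: S_i = -9 * 2^i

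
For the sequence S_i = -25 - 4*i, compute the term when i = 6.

S_6 = -25 + -4*6 = -25 + -24 = -49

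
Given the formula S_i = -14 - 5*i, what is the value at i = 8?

S_8 = -14 + -5*8 = -14 + -40 = -54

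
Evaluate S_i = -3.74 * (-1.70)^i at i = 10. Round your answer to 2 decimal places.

S_10 = -3.74 * (-1.7)^10 ≈ -3.74 * 201.5994 ≈ -753.98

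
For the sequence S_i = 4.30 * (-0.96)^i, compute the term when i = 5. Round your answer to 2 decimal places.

S_5 = 4.3 * (-0.96)^5 ≈ 4.3 * -0.8154 ≈ -3.51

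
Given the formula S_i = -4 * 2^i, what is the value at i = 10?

S_10 = -4 * 2^10 = -4 * 1024 = -4096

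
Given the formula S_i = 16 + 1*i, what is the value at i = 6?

S_6 = 16 + 1*6 = 16 + 6 = 22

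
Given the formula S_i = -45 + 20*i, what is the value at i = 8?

S_8 = -45 + 20*8 = -45 + 160 = 115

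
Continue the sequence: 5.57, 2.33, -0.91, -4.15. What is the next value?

Differences: 2.33 - 5.57 = -3.24
This is an arithmetic sequence with common difference d = -3.24.
Next term = -4.15 + -3.24 = -7.39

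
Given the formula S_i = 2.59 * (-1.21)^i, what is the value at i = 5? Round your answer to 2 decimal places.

S_5 = 2.59 * (-1.21)^5 ≈ 2.59 * -2.5937 ≈ -6.72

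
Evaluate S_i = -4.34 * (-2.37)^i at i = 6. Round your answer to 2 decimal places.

S_6 = -4.34 * (-2.37)^6 ≈ -4.34 * 177.2108 ≈ -769.09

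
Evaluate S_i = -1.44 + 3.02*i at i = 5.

S_5 = -1.44 + 3.02*5 = -1.44 + 15.1 = 13.66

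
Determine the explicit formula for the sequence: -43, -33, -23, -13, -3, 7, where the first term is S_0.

Check differences: -33 - -43 = 10
-23 - -33 = 10
Common difference d = 10.
First term a = -43.
Formula: S_i = -43 + 10*i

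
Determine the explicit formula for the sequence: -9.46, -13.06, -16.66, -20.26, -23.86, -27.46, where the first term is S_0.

Check differences: -13.06 - -9.46 = -3.6
-16.66 - -13.06 = -3.6
Common difference d = -3.6.
First term a = -9.46.
Formula: S_i = -9.46 - 3.60*i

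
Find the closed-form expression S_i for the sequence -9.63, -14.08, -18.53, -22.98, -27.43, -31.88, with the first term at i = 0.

Check differences: -14.08 - -9.63 = -4.45
-18.53 - -14.08 = -4.45
Common difference d = -4.45.
First term a = -9.63.
Formula: S_i = -9.63 - 4.45*i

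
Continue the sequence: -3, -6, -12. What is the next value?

Ratios: -6 / -3 = 2.0
This is a geometric sequence with common ratio r = 2.
Next term = -12 * 2 = -24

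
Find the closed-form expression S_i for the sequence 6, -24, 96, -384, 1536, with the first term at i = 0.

Check ratios: -24 / 6 = -4.0
Common ratio r = -4.
First term a = 6.
Formula: S_i = 6 * (-4)^i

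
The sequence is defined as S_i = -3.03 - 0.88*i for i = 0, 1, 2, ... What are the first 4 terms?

This is an arithmetic sequence.
i=0: S_0 = -3.03 + -0.88*0 = -3.03
i=1: S_1 = -3.03 + -0.88*1 = -3.91
i=2: S_2 = -3.03 + -0.88*2 = -4.79
i=3: S_3 = -3.03 + -0.88*3 = -5.67
The first 4 terms are: [-3.03, -3.91, -4.79, -5.67]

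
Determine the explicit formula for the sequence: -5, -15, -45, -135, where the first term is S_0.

Check ratios: -15 / -5 = 3.0
Common ratio r = 3.
First term a = -5.
Formula: S_i = -5 * 3^i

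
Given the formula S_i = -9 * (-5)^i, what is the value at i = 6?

S_6 = -9 * (-5)^6 = -9 * 15625 = -140625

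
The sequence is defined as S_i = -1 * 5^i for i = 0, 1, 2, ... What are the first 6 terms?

This is a geometric sequence.
i=0: S_0 = -1 * 5^0 = -1
i=1: S_1 = -1 * 5^1 = -5
i=2: S_2 = -1 * 5^2 = -25
i=3: S_3 = -1 * 5^3 = -125
i=4: S_4 = -1 * 5^4 = -625
i=5: S_5 = -1 * 5^5 = -3125
The first 6 terms are: [-1, -5, -25, -125, -625, -3125]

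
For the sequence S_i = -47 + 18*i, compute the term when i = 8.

S_8 = -47 + 18*8 = -47 + 144 = 97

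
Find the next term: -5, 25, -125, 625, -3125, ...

Ratios: 25 / -5 = -5.0
This is a geometric sequence with common ratio r = -5.
Next term = -3125 * -5 = 15625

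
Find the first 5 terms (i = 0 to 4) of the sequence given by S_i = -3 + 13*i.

This is an arithmetic sequence.
i=0: S_0 = -3 + 13*0 = -3
i=1: S_1 = -3 + 13*1 = 10
i=2: S_2 = -3 + 13*2 = 23
i=3: S_3 = -3 + 13*3 = 36
i=4: S_4 = -3 + 13*4 = 49
The first 5 terms are: [-3, 10, 23, 36, 49]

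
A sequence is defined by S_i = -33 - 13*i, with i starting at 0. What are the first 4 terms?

This is an arithmetic sequence.
i=0: S_0 = -33 + -13*0 = -33
i=1: S_1 = -33 + -13*1 = -46
i=2: S_2 = -33 + -13*2 = -59
i=3: S_3 = -33 + -13*3 = -72
The first 4 terms are: [-33, -46, -59, -72]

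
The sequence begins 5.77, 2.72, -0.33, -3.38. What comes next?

Differences: 2.72 - 5.77 = -3.05
This is an arithmetic sequence with common difference d = -3.05.
Next term = -3.38 + -3.05 = -6.43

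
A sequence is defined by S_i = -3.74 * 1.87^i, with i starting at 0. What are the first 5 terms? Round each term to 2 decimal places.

This is a geometric sequence.
i=0: S_0 = -3.74 * 1.87^0 = -3.74
i=1: S_1 = -3.74 * 1.87^1 ≈ -6.99
i=2: S_2 = -3.74 * 1.87^2 ≈ -13.08
i=3: S_3 = -3.74 * 1.87^3 ≈ -24.46
i=4: S_4 = -3.74 * 1.87^4 ≈ -45.73
The first 5 terms are: [-3.74, -6.99, -13.08, -24.46, -45.73]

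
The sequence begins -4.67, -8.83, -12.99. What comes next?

Differences: -8.83 - -4.67 = -4.16
This is an arithmetic sequence with common difference d = -4.16.
Next term = -12.99 + -4.16 = -17.15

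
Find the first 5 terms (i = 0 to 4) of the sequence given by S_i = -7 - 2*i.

This is an arithmetic sequence.
i=0: S_0 = -7 + -2*0 = -7
i=1: S_1 = -7 + -2*1 = -9
i=2: S_2 = -7 + -2*2 = -11
i=3: S_3 = -7 + -2*3 = -13
i=4: S_4 = -7 + -2*4 = -15
The first 5 terms are: [-7, -9, -11, -13, -15]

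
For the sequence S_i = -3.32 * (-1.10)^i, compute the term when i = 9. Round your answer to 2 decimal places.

S_9 = -3.32 * (-1.1)^9 ≈ -3.32 * -2.3579 ≈ 7.83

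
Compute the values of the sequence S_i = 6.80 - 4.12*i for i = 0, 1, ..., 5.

This is an arithmetic sequence.
i=0: S_0 = 6.8 + -4.12*0 = 6.8
i=1: S_1 = 6.8 + -4.12*1 = 2.68
i=2: S_2 = 6.8 + -4.12*2 = -1.44
i=3: S_3 = 6.8 + -4.12*3 = -5.56
i=4: S_4 = 6.8 + -4.12*4 = -9.68
i=5: S_5 = 6.8 + -4.12*5 = -13.8
The first 6 terms are: [6.8, 2.68, -1.44, -5.56, -9.68, -13.8]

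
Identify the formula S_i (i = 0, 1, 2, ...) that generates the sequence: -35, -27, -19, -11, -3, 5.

Check differences: -27 - -35 = 8
-19 - -27 = 8
Common difference d = 8.
First term a = -35.
Formula: S_i = -35 + 8*i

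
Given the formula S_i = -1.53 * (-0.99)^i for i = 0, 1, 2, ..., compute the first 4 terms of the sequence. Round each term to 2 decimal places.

This is a geometric sequence.
i=0: S_0 = -1.53 * (-0.99)^0 = -1.53
i=1: S_1 = -1.53 * (-0.99)^1 ≈ 1.51
i=2: S_2 = -1.53 * (-0.99)^2 ≈ -1.5
i=3: S_3 = -1.53 * (-0.99)^3 ≈ 1.48
The first 4 terms are: [-1.53, 1.51, -1.5, 1.48]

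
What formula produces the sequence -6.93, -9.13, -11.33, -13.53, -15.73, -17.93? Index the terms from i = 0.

Check differences: -9.13 - -6.93 = -2.2
-11.33 - -9.13 = -2.2
Common difference d = -2.2.
First term a = -6.93.
Formula: S_i = -6.93 - 2.20*i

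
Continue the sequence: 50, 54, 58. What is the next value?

Differences: 54 - 50 = 4
This is an arithmetic sequence with common difference d = 4.
Next term = 58 + 4 = 62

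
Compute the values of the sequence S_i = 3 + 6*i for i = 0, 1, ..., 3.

This is an arithmetic sequence.
i=0: S_0 = 3 + 6*0 = 3
i=1: S_1 = 3 + 6*1 = 9
i=2: S_2 = 3 + 6*2 = 15
i=3: S_3 = 3 + 6*3 = 21
The first 4 terms are: [3, 9, 15, 21]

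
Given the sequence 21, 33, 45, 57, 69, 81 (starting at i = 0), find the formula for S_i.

Check differences: 33 - 21 = 12
45 - 33 = 12
Common difference d = 12.
First term a = 21.
Formula: S_i = 21 + 12*i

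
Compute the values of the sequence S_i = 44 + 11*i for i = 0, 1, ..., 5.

This is an arithmetic sequence.
i=0: S_0 = 44 + 11*0 = 44
i=1: S_1 = 44 + 11*1 = 55
i=2: S_2 = 44 + 11*2 = 66
i=3: S_3 = 44 + 11*3 = 77
i=4: S_4 = 44 + 11*4 = 88
i=5: S_5 = 44 + 11*5 = 99
The first 6 terms are: [44, 55, 66, 77, 88, 99]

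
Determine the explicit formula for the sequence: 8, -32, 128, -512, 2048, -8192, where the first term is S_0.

Check ratios: -32 / 8 = -4.0
Common ratio r = -4.
First term a = 8.
Formula: S_i = 8 * (-4)^i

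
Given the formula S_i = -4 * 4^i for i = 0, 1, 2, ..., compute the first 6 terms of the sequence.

This is a geometric sequence.
i=0: S_0 = -4 * 4^0 = -4
i=1: S_1 = -4 * 4^1 = -16
i=2: S_2 = -4 * 4^2 = -64
i=3: S_3 = -4 * 4^3 = -256
i=4: S_4 = -4 * 4^4 = -1024
i=5: S_5 = -4 * 4^5 = -4096
The first 6 terms are: [-4, -16, -64, -256, -1024, -4096]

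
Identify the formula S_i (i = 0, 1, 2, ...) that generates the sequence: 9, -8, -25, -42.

Check differences: -8 - 9 = -17
-25 - -8 = -17
Common difference d = -17.
First term a = 9.
Formula: S_i = 9 - 17*i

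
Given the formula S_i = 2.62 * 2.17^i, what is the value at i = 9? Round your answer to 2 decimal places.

S_9 = 2.62 * 2.17^9 ≈ 2.62 * 1066.9341 ≈ 2795.37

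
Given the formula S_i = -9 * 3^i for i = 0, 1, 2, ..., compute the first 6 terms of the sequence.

This is a geometric sequence.
i=0: S_0 = -9 * 3^0 = -9
i=1: S_1 = -9 * 3^1 = -27
i=2: S_2 = -9 * 3^2 = -81
i=3: S_3 = -9 * 3^3 = -243
i=4: S_4 = -9 * 3^4 = -729
i=5: S_5 = -9 * 3^5 = -2187
The first 6 terms are: [-9, -27, -81, -243, -729, -2187]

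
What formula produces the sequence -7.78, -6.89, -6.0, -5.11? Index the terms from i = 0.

Check differences: -6.89 - -7.78 = 0.89
-6.0 - -6.89 = 0.89
Common difference d = 0.89.
First term a = -7.78.
Formula: S_i = -7.78 + 0.89*i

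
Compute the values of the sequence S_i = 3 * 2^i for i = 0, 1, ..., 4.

This is a geometric sequence.
i=0: S_0 = 3 * 2^0 = 3
i=1: S_1 = 3 * 2^1 = 6
i=2: S_2 = 3 * 2^2 = 12
i=3: S_3 = 3 * 2^3 = 24
i=4: S_4 = 3 * 2^4 = 48
The first 5 terms are: [3, 6, 12, 24, 48]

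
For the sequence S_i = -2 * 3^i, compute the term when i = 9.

S_9 = -2 * 3^9 = -2 * 19683 = -39366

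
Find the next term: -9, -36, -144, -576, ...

Ratios: -36 / -9 = 4.0
This is a geometric sequence with common ratio r = 4.
Next term = -576 * 4 = -2304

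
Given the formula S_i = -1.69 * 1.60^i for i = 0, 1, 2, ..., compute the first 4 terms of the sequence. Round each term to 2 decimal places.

This is a geometric sequence.
i=0: S_0 = -1.69 * 1.6^0 = -1.69
i=1: S_1 = -1.69 * 1.6^1 ≈ -2.7
i=2: S_2 = -1.69 * 1.6^2 ≈ -4.33
i=3: S_3 = -1.69 * 1.6^3 ≈ -6.92
The first 4 terms are: [-1.69, -2.7, -4.33, -6.92]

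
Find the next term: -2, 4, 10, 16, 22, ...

Differences: 4 - -2 = 6
This is an arithmetic sequence with common difference d = 6.
Next term = 22 + 6 = 28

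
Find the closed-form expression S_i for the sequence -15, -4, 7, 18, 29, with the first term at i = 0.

Check differences: -4 - -15 = 11
7 - -4 = 11
Common difference d = 11.
First term a = -15.
Formula: S_i = -15 + 11*i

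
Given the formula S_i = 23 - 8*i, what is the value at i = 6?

S_6 = 23 + -8*6 = 23 + -48 = -25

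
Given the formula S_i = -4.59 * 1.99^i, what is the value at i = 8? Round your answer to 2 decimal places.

S_8 = -4.59 * 1.99^8 ≈ -4.59 * 245.9374 ≈ -1128.85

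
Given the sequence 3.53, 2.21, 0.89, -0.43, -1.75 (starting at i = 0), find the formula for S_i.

Check differences: 2.21 - 3.53 = -1.32
0.89 - 2.21 = -1.32
Common difference d = -1.32.
First term a = 3.53.
Formula: S_i = 3.53 - 1.32*i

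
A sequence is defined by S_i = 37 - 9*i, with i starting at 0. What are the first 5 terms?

This is an arithmetic sequence.
i=0: S_0 = 37 + -9*0 = 37
i=1: S_1 = 37 + -9*1 = 28
i=2: S_2 = 37 + -9*2 = 19
i=3: S_3 = 37 + -9*3 = 10
i=4: S_4 = 37 + -9*4 = 1
The first 5 terms are: [37, 28, 19, 10, 1]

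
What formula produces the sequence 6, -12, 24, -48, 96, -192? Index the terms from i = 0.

Check ratios: -12 / 6 = -2.0
Common ratio r = -2.
First term a = 6.
Formula: S_i = 6 * (-2)^i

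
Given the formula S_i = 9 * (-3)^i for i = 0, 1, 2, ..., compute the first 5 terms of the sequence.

This is a geometric sequence.
i=0: S_0 = 9 * (-3)^0 = 9
i=1: S_1 = 9 * (-3)^1 = -27
i=2: S_2 = 9 * (-3)^2 = 81
i=3: S_3 = 9 * (-3)^3 = -243
i=4: S_4 = 9 * (-3)^4 = 729
The first 5 terms are: [9, -27, 81, -243, 729]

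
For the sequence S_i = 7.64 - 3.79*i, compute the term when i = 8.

S_8 = 7.64 + -3.79*8 = 7.64 + -30.32 = -22.68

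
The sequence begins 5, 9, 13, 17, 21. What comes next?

Differences: 9 - 5 = 4
This is an arithmetic sequence with common difference d = 4.
Next term = 21 + 4 = 25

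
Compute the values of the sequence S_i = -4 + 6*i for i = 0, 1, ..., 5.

This is an arithmetic sequence.
i=0: S_0 = -4 + 6*0 = -4
i=1: S_1 = -4 + 6*1 = 2
i=2: S_2 = -4 + 6*2 = 8
i=3: S_3 = -4 + 6*3 = 14
i=4: S_4 = -4 + 6*4 = 20
i=5: S_5 = -4 + 6*5 = 26
The first 6 terms are: [-4, 2, 8, 14, 20, 26]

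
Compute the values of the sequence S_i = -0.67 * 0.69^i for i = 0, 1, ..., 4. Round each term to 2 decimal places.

This is a geometric sequence.
i=0: S_0 = -0.67 * 0.69^0 = -0.67
i=1: S_1 = -0.67 * 0.69^1 ≈ -0.46
i=2: S_2 = -0.67 * 0.69^2 ≈ -0.32
i=3: S_3 = -0.67 * 0.69^3 ≈ -0.22
i=4: S_4 = -0.67 * 0.69^4 ≈ -0.15
The first 5 terms are: [-0.67, -0.46, -0.32, -0.22, -0.15]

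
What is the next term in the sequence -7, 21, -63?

Ratios: 21 / -7 = -3.0
This is a geometric sequence with common ratio r = -3.
Next term = -63 * -3 = 189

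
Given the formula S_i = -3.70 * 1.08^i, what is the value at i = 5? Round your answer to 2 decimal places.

S_5 = -3.7 * 1.08^5 ≈ -3.7 * 1.4693 ≈ -5.44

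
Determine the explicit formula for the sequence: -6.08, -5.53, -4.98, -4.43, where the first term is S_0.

Check differences: -5.53 - -6.08 = 0.55
-4.98 - -5.53 = 0.55
Common difference d = 0.55.
First term a = -6.08.
Formula: S_i = -6.08 + 0.55*i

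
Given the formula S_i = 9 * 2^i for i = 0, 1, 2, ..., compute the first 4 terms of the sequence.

This is a geometric sequence.
i=0: S_0 = 9 * 2^0 = 9
i=1: S_1 = 9 * 2^1 = 18
i=2: S_2 = 9 * 2^2 = 36
i=3: S_3 = 9 * 2^3 = 72
The first 4 terms are: [9, 18, 36, 72]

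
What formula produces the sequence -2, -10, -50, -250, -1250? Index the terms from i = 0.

Check ratios: -10 / -2 = 5.0
Common ratio r = 5.
First term a = -2.
Formula: S_i = -2 * 5^i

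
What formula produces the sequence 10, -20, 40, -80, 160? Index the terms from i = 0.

Check ratios: -20 / 10 = -2.0
Common ratio r = -2.
First term a = 10.
Formula: S_i = 10 * (-2)^i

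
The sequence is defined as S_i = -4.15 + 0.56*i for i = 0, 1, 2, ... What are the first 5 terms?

This is an arithmetic sequence.
i=0: S_0 = -4.15 + 0.56*0 = -4.15
i=1: S_1 = -4.15 + 0.56*1 = -3.59
i=2: S_2 = -4.15 + 0.56*2 = -3.03
i=3: S_3 = -4.15 + 0.56*3 = -2.47
i=4: S_4 = -4.15 + 0.56*4 = -1.91
The first 5 terms are: [-4.15, -3.59, -3.03, -2.47, -1.91]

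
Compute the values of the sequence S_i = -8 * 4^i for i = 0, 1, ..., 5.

This is a geometric sequence.
i=0: S_0 = -8 * 4^0 = -8
i=1: S_1 = -8 * 4^1 = -32
i=2: S_2 = -8 * 4^2 = -128
i=3: S_3 = -8 * 4^3 = -512
i=4: S_4 = -8 * 4^4 = -2048
i=5: S_5 = -8 * 4^5 = -8192
The first 6 terms are: [-8, -32, -128, -512, -2048, -8192]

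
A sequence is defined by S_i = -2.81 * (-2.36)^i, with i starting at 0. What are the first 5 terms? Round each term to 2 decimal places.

This is a geometric sequence.
i=0: S_0 = -2.81 * (-2.36)^0 = -2.81
i=1: S_1 = -2.81 * (-2.36)^1 ≈ 6.63
i=2: S_2 = -2.81 * (-2.36)^2 ≈ -15.65
i=3: S_3 = -2.81 * (-2.36)^3 ≈ 36.94
i=4: S_4 = -2.81 * (-2.36)^4 ≈ -87.17
The first 5 terms are: [-2.81, 6.63, -15.65, 36.94, -87.17]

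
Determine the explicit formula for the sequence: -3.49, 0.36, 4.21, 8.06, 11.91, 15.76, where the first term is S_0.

Check differences: 0.36 - -3.49 = 3.85
4.21 - 0.36 = 3.85
Common difference d = 3.85.
First term a = -3.49.
Formula: S_i = -3.49 + 3.85*i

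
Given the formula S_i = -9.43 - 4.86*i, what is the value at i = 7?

S_7 = -9.43 + -4.86*7 = -9.43 + -34.02 = -43.45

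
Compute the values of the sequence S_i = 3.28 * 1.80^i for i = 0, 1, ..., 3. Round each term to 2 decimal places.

This is a geometric sequence.
i=0: S_0 = 3.28 * 1.8^0 = 3.28
i=1: S_1 = 3.28 * 1.8^1 ≈ 5.9
i=2: S_2 = 3.28 * 1.8^2 ≈ 10.63
i=3: S_3 = 3.28 * 1.8^3 ≈ 19.13
The first 4 terms are: [3.28, 5.9, 10.63, 19.13]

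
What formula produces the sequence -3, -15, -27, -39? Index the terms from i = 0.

Check differences: -15 - -3 = -12
-27 - -15 = -12
Common difference d = -12.
First term a = -3.
Formula: S_i = -3 - 12*i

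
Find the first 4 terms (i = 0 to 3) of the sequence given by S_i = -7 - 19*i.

This is an arithmetic sequence.
i=0: S_0 = -7 + -19*0 = -7
i=1: S_1 = -7 + -19*1 = -26
i=2: S_2 = -7 + -19*2 = -45
i=3: S_3 = -7 + -19*3 = -64
The first 4 terms are: [-7, -26, -45, -64]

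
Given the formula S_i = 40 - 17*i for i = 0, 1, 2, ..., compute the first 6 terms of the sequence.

This is an arithmetic sequence.
i=0: S_0 = 40 + -17*0 = 40
i=1: S_1 = 40 + -17*1 = 23
i=2: S_2 = 40 + -17*2 = 6
i=3: S_3 = 40 + -17*3 = -11
i=4: S_4 = 40 + -17*4 = -28
i=5: S_5 = 40 + -17*5 = -45
The first 6 terms are: [40, 23, 6, -11, -28, -45]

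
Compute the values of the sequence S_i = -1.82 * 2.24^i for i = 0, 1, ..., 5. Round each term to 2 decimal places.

This is a geometric sequence.
i=0: S_0 = -1.82 * 2.24^0 = -1.82
i=1: S_1 = -1.82 * 2.24^1 ≈ -4.08
i=2: S_2 = -1.82 * 2.24^2 ≈ -9.13
i=3: S_3 = -1.82 * 2.24^3 ≈ -20.46
i=4: S_4 = -1.82 * 2.24^4 ≈ -45.82
i=5: S_5 = -1.82 * 2.24^5 ≈ -102.64
The first 6 terms are: [-1.82, -4.08, -9.13, -20.46, -45.82, -102.64]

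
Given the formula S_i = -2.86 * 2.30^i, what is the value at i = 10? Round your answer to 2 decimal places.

S_10 = -2.86 * 2.3^10 ≈ -2.86 * 4142.6511 ≈ -11847.98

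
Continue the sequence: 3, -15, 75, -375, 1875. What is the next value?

Ratios: -15 / 3 = -5.0
This is a geometric sequence with common ratio r = -5.
Next term = 1875 * -5 = -9375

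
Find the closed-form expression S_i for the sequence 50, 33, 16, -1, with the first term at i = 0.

Check differences: 33 - 50 = -17
16 - 33 = -17
Common difference d = -17.
First term a = 50.
Formula: S_i = 50 - 17*i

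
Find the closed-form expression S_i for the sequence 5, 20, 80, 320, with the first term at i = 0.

Check ratios: 20 / 5 = 4.0
Common ratio r = 4.
First term a = 5.
Formula: S_i = 5 * 4^i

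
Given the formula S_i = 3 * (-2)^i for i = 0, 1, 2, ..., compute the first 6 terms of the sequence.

This is a geometric sequence.
i=0: S_0 = 3 * (-2)^0 = 3
i=1: S_1 = 3 * (-2)^1 = -6
i=2: S_2 = 3 * (-2)^2 = 12
i=3: S_3 = 3 * (-2)^3 = -24
i=4: S_4 = 3 * (-2)^4 = 48
i=5: S_5 = 3 * (-2)^5 = -96
The first 6 terms are: [3, -6, 12, -24, 48, -96]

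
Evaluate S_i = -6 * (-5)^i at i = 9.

S_9 = -6 * (-5)^9 = -6 * -1953125 = 11718750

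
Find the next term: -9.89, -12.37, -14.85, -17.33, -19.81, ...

Differences: -12.37 - -9.89 = -2.48
This is an arithmetic sequence with common difference d = -2.48.
Next term = -19.81 + -2.48 = -22.29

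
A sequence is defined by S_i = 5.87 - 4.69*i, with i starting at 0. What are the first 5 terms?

This is an arithmetic sequence.
i=0: S_0 = 5.87 + -4.69*0 = 5.87
i=1: S_1 = 5.87 + -4.69*1 = 1.18
i=2: S_2 = 5.87 + -4.69*2 = -3.51
i=3: S_3 = 5.87 + -4.69*3 = -8.2
i=4: S_4 = 5.87 + -4.69*4 = -12.89
The first 5 terms are: [5.87, 1.18, -3.51, -8.2, -12.89]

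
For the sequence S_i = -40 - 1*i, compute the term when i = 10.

S_10 = -40 + -1*10 = -40 + -10 = -50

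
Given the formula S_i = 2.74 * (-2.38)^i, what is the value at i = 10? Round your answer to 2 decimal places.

S_10 = 2.74 * (-2.38)^10 ≈ 2.74 * 5831.3562 ≈ 15977.92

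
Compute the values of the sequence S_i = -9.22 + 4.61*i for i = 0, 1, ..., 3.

This is an arithmetic sequence.
i=0: S_0 = -9.22 + 4.61*0 = -9.22
i=1: S_1 = -9.22 + 4.61*1 = -4.61
i=2: S_2 = -9.22 + 4.61*2 = 0.0
i=3: S_3 = -9.22 + 4.61*3 = 4.61
The first 4 terms are: [-9.22, -4.61, 0.0, 4.61]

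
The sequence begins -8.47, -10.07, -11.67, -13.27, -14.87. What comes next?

Differences: -10.07 - -8.47 = -1.6
This is an arithmetic sequence with common difference d = -1.6.
Next term = -14.87 + -1.6 = -16.47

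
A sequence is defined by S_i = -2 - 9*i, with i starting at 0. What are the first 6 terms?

This is an arithmetic sequence.
i=0: S_0 = -2 + -9*0 = -2
i=1: S_1 = -2 + -9*1 = -11
i=2: S_2 = -2 + -9*2 = -20
i=3: S_3 = -2 + -9*3 = -29
i=4: S_4 = -2 + -9*4 = -38
i=5: S_5 = -2 + -9*5 = -47
The first 6 terms are: [-2, -11, -20, -29, -38, -47]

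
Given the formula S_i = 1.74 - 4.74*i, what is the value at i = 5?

S_5 = 1.74 + -4.74*5 = 1.74 + -23.7 = -21.96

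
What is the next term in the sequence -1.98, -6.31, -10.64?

Differences: -6.31 - -1.98 = -4.33
This is an arithmetic sequence with common difference d = -4.33.
Next term = -10.64 + -4.33 = -14.97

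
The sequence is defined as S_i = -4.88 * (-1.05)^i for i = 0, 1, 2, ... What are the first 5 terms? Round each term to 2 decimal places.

This is a geometric sequence.
i=0: S_0 = -4.88 * (-1.05)^0 = -4.88
i=1: S_1 = -4.88 * (-1.05)^1 ≈ 5.12
i=2: S_2 = -4.88 * (-1.05)^2 ≈ -5.38
i=3: S_3 = -4.88 * (-1.05)^3 ≈ 5.65
i=4: S_4 = -4.88 * (-1.05)^4 ≈ -5.93
The first 5 terms are: [-4.88, 5.12, -5.38, 5.65, -5.93]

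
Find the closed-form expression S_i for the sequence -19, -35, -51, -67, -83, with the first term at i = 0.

Check differences: -35 - -19 = -16
-51 - -35 = -16
Common difference d = -16.
First term a = -19.
Formula: S_i = -19 - 16*i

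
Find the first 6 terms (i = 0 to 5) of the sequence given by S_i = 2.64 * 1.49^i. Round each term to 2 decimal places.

This is a geometric sequence.
i=0: S_0 = 2.64 * 1.49^0 = 2.64
i=1: S_1 = 2.64 * 1.49^1 ≈ 3.93
i=2: S_2 = 2.64 * 1.49^2 ≈ 5.86
i=3: S_3 = 2.64 * 1.49^3 ≈ 8.73
i=4: S_4 = 2.64 * 1.49^4 ≈ 13.01
i=5: S_5 = 2.64 * 1.49^5 ≈ 19.39
The first 6 terms are: [2.64, 3.93, 5.86, 8.73, 13.01, 19.39]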